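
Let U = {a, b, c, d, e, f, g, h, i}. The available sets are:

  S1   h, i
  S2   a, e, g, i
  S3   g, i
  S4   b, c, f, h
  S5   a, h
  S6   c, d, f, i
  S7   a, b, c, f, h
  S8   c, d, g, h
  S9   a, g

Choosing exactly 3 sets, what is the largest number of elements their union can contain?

Choosing S2, S4, S6 covers {a, b, c, d, e, f, g, h, i} — 9 elements.
That is all 9 elements.

9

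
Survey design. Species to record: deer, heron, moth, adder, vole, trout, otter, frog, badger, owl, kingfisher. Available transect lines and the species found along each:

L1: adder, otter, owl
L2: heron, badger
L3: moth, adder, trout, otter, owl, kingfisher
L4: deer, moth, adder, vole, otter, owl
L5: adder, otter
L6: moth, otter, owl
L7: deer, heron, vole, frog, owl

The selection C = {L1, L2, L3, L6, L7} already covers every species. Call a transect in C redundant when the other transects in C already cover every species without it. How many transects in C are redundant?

2

Drop L1: the rest still cover every species — redundant.
Drop L2: badger uncovered — not redundant.
Drop L3: trout, kingfisher uncovered — not redundant.
Drop L6: the rest still cover every species — redundant.
Drop L7: deer, vole, frog uncovered — not redundant.
2 redundant: L1, L6.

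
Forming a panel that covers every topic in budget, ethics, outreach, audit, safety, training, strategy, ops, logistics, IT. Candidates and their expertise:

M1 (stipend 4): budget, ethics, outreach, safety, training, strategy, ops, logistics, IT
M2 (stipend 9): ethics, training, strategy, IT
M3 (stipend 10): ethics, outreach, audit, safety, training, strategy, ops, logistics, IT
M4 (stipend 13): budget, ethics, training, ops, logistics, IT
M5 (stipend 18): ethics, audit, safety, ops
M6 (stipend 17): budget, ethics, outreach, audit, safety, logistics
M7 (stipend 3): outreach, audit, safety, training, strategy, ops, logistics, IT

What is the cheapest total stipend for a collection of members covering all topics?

M1, M7 cover every topic at stipend 4 + 3 = 7.
Any cover uses at least 2 members; among all covering selections none totals below 7.

7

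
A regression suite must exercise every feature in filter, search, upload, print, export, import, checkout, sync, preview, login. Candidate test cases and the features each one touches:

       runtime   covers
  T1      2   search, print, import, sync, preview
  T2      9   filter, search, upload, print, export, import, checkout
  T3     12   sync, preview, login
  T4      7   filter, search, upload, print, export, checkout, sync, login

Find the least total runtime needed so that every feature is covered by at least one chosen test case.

9

T1, T4 cover every feature at runtime 2 + 7 = 9.
Any cover uses at least 2 test cases; among all covering selections none totals below 9.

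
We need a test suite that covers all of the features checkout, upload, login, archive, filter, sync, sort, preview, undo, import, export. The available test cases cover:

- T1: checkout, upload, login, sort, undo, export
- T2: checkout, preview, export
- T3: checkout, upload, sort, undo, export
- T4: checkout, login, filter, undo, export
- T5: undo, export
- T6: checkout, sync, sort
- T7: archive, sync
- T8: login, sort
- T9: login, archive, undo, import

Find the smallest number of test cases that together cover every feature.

T1, T2, T4, T6, T9 together cover {checkout, upload, login, archive, filter, sync, sort, preview, undo, import, export} — every feature.
No 4 of the 9 test cases cover everything (all 126 size-4 selections fall short), so 5 is minimum.

5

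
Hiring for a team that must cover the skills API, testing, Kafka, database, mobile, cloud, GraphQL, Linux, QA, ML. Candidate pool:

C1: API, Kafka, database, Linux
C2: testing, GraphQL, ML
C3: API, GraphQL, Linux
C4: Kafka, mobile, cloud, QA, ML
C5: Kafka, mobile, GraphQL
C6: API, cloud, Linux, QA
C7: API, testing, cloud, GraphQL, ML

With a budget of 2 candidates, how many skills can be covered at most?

8

Choosing C1, C4 covers {API, Kafka, database, mobile, cloud, Linux, QA, ML} — 8 skills.
No choice of 2 candidates does better; here testing, GraphQL are left uncovered.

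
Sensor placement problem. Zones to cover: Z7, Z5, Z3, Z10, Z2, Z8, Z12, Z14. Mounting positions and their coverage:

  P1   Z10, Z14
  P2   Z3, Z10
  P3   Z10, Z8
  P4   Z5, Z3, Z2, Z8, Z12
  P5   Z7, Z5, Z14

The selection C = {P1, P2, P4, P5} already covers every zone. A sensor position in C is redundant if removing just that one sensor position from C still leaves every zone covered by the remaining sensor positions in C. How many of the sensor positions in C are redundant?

2

Drop P1: the rest still cover every zone — redundant.
Drop P2: the rest still cover every zone — redundant.
Drop P4: Z2, Z8, Z12 uncovered — not redundant.
Drop P5: Z7 uncovered — not redundant.
2 redundant: P1, P2.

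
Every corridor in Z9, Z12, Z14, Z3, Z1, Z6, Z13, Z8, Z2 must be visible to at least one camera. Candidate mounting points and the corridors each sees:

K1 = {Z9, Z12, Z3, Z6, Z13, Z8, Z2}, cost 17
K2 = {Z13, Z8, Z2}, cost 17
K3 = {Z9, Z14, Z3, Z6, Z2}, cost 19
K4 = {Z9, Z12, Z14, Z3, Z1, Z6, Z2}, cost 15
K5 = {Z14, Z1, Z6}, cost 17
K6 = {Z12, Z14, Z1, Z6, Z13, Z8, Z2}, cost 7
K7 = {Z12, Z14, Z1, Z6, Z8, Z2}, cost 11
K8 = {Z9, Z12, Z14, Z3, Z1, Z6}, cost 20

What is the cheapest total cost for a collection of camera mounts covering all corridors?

22

K4, K6 cover every corridor at cost 15 + 7 = 22.
Any cover uses at least 2 camera mounts; among all covering selections none totals below 22.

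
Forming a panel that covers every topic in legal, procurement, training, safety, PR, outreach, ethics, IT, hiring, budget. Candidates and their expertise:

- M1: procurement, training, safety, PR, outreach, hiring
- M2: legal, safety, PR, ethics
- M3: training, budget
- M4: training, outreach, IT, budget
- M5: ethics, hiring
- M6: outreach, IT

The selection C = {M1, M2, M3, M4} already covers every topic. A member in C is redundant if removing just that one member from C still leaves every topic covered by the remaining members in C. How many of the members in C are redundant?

Drop M1: procurement, hiring uncovered — not redundant.
Drop M2: legal, ethics uncovered — not redundant.
Drop M3: the rest still cover every topic — redundant.
Drop M4: IT uncovered — not redundant.
1 redundant: M3.

1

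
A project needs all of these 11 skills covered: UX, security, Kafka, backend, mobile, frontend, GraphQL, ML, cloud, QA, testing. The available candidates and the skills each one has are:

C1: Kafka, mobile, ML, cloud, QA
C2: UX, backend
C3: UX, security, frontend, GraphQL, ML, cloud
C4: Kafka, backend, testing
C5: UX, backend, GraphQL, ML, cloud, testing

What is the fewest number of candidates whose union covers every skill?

3

C1, C3, C4 together cover {UX, security, Kafka, backend, mobile, frontend, GraphQL, ML, cloud, QA, testing} — every skill.
No 2 of the 5 candidates cover everything (all 10 pairs fall short), so 3 is minimum.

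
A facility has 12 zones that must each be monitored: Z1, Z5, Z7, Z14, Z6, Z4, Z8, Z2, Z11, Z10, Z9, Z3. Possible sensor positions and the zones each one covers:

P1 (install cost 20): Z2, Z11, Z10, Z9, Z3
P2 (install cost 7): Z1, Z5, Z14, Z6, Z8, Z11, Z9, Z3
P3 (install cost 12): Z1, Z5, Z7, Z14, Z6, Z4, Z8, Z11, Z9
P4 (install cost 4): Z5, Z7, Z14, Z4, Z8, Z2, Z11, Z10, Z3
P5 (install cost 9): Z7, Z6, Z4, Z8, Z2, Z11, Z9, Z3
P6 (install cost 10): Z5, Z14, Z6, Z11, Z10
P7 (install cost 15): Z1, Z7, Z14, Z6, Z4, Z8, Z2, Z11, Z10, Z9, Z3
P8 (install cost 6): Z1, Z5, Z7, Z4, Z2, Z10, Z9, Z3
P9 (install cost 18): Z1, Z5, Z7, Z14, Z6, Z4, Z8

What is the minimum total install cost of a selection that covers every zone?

P2, P4 cover every zone at install cost 7 + 4 = 11.
Any cover uses at least 2 sensor positions; among all covering selections none totals below 11.

11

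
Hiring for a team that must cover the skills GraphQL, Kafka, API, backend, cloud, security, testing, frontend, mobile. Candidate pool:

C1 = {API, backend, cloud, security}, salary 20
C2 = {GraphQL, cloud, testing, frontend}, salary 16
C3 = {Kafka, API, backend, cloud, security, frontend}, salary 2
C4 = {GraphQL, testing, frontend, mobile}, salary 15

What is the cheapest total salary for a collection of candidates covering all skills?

C3, C4 cover every skill at salary 2 + 15 = 17.
Any cover uses at least 2 candidates; among all covering selections none totals below 17.

17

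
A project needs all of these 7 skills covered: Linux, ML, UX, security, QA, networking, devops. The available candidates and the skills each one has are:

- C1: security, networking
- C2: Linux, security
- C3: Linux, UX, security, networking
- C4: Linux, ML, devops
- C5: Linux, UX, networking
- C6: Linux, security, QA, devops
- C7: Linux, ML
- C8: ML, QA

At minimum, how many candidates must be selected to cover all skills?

C3, C4, C6 together cover {Linux, ML, UX, security, QA, networking, devops} — every skill.
No 2 of the 8 candidates cover everything (all 28 pairs fall short), so 3 is minimum.

3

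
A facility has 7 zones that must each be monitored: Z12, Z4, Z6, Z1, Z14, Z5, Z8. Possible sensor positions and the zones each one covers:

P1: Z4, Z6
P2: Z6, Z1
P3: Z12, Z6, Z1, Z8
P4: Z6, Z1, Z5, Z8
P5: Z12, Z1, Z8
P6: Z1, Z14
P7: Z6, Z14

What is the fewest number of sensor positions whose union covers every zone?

4

P1, P3, P4, P6 together cover {Z12, Z4, Z6, Z1, Z14, Z5, Z8} — every zone.
No 3 of the 7 sensor positions cover everything (all 35 triples fall short), so 4 is minimum.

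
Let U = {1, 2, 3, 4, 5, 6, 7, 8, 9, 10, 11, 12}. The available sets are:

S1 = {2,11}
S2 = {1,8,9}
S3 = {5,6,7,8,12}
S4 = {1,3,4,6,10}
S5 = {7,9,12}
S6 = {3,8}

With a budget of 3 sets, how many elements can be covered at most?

11

Choosing S1, S3, S4 covers {1, 2, 3, 4, 5, 6, 7, 8, 10, 11, 12} — 11 elements.
No choice of 3 sets does better; here 9 is left uncovered.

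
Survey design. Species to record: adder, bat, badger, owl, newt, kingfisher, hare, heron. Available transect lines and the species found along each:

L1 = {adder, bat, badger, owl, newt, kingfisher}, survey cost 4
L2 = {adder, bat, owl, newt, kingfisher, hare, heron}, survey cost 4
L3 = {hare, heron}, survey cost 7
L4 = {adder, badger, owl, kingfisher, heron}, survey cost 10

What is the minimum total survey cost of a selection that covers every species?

8

L1, L2 cover every species at survey cost 4 + 4 = 8.
Any cover uses at least 2 transects; among all covering selections none totals below 8.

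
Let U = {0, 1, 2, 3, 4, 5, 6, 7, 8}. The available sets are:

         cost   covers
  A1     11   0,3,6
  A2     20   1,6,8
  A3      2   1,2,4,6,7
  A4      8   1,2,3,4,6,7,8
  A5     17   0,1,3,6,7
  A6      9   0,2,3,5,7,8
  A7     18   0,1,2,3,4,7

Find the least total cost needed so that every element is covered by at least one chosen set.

A3, A6 cover every element at cost 2 + 9 = 11.
Any cover uses at least 2 sets; among all covering selections none totals below 11.

11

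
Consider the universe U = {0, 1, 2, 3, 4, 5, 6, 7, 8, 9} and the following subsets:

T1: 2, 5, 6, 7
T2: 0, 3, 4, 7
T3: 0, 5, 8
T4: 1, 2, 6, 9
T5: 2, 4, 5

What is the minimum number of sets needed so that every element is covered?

3

T2, T3, T4 together cover {0, 1, 2, 3, 4, 5, 6, 7, 8, 9} — every element.
No 2 of the 5 sets cover everything (all 10 pairs fall short), so 3 is minimum.
Greedy (largest uncovered first) would take T1, T2, T4, T3 — 4 sets — but 3 suffice.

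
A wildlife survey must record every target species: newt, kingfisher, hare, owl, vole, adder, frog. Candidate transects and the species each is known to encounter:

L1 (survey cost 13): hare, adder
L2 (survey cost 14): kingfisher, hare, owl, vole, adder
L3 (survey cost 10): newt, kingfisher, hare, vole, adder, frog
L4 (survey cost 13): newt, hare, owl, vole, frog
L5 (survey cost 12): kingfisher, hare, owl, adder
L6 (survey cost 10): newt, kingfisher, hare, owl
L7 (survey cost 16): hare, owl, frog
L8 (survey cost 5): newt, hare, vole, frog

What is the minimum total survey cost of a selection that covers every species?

L5, L8 cover every species at survey cost 12 + 5 = 17.
Any cover uses at least 2 transects; among all covering selections none totals below 17.

17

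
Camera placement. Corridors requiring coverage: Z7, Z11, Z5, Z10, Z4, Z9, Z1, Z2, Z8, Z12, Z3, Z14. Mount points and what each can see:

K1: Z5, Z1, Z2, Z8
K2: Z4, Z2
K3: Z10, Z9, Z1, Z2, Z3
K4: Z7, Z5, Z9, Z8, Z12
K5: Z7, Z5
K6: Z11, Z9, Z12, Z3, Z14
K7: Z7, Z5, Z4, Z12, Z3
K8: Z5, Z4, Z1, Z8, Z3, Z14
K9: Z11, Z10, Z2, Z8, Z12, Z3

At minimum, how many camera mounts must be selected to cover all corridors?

3

K4, K8, K9 together cover {Z7, Z11, Z5, Z10, Z4, Z9, Z1, Z2, Z8, Z12, Z3, Z14} — every corridor.
No 2 of the 9 camera mounts cover everything (all 36 pairs fall short), so 3 is minimum.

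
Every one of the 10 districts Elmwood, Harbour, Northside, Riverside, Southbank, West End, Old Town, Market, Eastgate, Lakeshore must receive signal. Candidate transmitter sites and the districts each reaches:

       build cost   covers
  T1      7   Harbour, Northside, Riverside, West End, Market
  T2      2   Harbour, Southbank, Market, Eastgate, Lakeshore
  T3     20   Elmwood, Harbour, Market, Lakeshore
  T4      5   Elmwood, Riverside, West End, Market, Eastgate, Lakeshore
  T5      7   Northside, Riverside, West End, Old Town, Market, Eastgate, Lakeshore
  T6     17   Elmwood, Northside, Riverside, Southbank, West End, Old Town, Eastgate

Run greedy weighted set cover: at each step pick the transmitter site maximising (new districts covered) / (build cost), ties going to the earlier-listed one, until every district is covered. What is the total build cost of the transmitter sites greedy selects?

Pick 1: T2 adds 5 new (Harbour, Southbank, Market, Eastgate, Lakeshore) at build cost 2 (ratio 5/2).
Pick 2: T4 adds 3 new (Elmwood, Riverside, West End) at build cost 5 (ratio 3/5).
Pick 3: T5 adds 2 new (Northside, Old Town) at build cost 7 (ratio 2/7).
Greedy total build cost: 2 + 5 + 7 = 14.

14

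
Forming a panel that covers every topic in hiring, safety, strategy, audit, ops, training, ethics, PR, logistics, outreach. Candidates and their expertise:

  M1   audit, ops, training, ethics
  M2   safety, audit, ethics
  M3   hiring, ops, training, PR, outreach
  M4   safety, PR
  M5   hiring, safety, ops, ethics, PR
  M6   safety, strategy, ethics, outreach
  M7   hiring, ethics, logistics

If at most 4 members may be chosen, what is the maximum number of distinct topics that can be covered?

10

Choosing M1, M3, M6, M7 covers {hiring, safety, strategy, audit, ops, training, ethics, PR, logistics, outreach} — 10 topics.
That is all 10 topics.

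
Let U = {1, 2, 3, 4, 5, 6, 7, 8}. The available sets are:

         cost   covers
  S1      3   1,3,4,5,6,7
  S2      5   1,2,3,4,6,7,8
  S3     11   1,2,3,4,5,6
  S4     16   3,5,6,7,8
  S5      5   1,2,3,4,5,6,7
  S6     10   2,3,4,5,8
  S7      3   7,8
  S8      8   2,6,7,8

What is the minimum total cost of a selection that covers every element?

S1, S2 cover every element at cost 3 + 5 = 8.
Any cover uses at least 2 sets; among all covering selections none totals below 8.

8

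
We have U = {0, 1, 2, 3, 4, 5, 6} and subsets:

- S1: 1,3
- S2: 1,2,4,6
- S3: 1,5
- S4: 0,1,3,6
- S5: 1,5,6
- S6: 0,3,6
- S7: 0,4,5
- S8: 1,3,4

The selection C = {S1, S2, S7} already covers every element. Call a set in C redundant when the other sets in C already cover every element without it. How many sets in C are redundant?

Drop S1: 3 uncovered — not redundant.
Drop S2: 2, 6 uncovered — not redundant.
Drop S7: 0, 5 uncovered — not redundant.
None of the sets in C is redundant.

0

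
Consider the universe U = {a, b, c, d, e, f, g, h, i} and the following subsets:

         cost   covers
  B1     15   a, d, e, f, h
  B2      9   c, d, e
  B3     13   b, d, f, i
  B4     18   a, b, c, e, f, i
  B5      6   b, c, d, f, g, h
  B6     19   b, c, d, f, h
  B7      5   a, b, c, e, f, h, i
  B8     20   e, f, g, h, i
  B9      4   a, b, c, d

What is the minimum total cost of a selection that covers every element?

B5, B7 cover every element at cost 6 + 5 = 11.
Any cover uses at least 2 sets; among all covering selections none totals below 11.

11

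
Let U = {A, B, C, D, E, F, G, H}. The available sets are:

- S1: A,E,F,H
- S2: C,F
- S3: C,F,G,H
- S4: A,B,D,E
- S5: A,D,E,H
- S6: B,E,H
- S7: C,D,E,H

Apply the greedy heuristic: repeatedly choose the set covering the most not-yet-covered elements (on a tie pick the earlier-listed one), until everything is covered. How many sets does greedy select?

3

Pick 1: S1 covers 4 new elements (A, E, F, H).
Pick 2: S3 covers 2 new elements (C, G).
Pick 3: S4 covers 2 new elements (B, D).
Greedy uses 3 sets. (The true minimum is 2.)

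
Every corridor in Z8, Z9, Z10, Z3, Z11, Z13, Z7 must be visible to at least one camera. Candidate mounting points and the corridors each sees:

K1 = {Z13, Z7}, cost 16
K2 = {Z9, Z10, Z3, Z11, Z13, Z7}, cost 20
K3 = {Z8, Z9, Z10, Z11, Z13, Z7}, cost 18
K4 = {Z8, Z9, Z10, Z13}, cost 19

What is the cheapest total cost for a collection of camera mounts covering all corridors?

38

K2, K3 cover every corridor at cost 20 + 18 = 38.
Any cover uses at least 2 camera mounts; among all covering selections none totals below 38.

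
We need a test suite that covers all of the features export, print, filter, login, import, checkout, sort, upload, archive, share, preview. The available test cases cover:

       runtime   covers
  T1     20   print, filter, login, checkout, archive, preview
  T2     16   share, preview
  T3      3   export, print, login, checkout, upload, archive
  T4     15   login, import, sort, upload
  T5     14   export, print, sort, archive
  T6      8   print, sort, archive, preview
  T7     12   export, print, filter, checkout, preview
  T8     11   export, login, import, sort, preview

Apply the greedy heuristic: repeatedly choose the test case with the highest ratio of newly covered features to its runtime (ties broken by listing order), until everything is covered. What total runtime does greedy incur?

Pick 1: T3 adds 6 new (export, print, login, checkout, upload, archive) at runtime 3 (ratio 6/3).
Pick 2: T8 adds 3 new (import, sort, preview) at runtime 11 (ratio 3/11).
Pick 3: T7 adds 1 new (filter) at runtime 12 (ratio 1/12).
Pick 4: T2 adds 1 new (share) at runtime 16 (ratio 1/16).
Greedy total runtime: 3 + 11 + 12 + 16 = 42.

42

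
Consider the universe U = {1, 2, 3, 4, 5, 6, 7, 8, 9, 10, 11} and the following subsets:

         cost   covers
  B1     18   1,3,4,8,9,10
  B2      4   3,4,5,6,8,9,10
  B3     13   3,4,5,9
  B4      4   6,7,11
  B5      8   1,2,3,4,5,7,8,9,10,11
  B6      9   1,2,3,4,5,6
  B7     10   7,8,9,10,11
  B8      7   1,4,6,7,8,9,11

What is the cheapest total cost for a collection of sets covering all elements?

12

B2, B5 cover every element at cost 4 + 8 = 12.
Any cover uses at least 2 sets; among all covering selections none totals below 12.
Greedy by coverage-per-cost would pick B2, B4, B5 for 16 — worse than the optimum 12.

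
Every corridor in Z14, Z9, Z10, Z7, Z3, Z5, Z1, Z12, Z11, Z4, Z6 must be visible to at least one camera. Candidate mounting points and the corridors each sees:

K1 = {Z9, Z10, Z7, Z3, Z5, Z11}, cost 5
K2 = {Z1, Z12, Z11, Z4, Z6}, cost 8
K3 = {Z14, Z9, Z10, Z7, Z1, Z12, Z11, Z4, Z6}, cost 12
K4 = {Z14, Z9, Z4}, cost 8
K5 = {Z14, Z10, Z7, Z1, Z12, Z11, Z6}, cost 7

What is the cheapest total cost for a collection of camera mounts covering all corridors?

K1, K3 cover every corridor at cost 5 + 12 = 17.
Any cover uses at least 2 camera mounts; among all covering selections none totals below 17.
Greedy by coverage-per-cost would pick K1, K5, K2 for 20 — worse than the optimum 17.

17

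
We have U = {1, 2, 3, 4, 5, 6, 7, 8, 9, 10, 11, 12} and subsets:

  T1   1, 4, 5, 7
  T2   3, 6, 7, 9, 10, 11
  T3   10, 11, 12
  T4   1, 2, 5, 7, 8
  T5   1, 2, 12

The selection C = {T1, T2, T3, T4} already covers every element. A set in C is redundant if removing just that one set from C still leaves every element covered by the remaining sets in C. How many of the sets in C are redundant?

0

Drop T1: 4 uncovered — not redundant.
Drop T2: 3, 6, 9 uncovered — not redundant.
Drop T3: 12 uncovered — not redundant.
Drop T4: 2, 8 uncovered — not redundant.
None of the sets in C is redundant.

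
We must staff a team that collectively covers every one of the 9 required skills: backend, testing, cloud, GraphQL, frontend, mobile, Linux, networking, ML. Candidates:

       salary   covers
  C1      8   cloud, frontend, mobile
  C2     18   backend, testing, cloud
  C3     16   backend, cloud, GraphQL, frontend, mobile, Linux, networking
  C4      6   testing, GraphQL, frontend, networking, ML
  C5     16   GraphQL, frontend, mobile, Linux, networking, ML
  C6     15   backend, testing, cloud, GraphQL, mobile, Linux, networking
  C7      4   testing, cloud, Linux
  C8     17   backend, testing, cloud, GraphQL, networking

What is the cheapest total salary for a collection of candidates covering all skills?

21

C4, C6 cover every skill at salary 6 + 15 = 21.
Any cover uses at least 2 candidates; among all covering selections none totals below 21.
Greedy by coverage-per-salary would pick C4, C7, C6 for 25 — worse than the optimum 21.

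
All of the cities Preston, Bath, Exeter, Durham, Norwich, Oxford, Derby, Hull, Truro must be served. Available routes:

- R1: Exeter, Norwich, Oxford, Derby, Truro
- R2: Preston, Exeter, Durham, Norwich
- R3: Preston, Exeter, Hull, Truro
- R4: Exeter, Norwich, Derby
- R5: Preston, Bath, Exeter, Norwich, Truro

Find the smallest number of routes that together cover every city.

4

R1, R2, R3, R5 together cover {Preston, Bath, Exeter, Durham, Norwich, Oxford, Derby, Hull, Truro} — every city.
No 3 of the 5 routes cover everything (all 10 triples fall short), so 4 is minimum.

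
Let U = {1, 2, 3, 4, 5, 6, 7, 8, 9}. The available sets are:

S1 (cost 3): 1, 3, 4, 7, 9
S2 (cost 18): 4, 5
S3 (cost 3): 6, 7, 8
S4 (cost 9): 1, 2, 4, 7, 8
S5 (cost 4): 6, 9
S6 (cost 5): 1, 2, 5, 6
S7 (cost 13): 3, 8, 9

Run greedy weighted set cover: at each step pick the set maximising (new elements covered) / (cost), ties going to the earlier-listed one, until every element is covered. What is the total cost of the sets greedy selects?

11

Pick 1: S1 adds 5 new (1, 3, 4, 7, 9) at cost 3 (ratio 5/3).
Pick 2: S3 adds 2 new (6, 8) at cost 3 (ratio 2/3).
Pick 3: S6 adds 2 new (2, 5) at cost 5 (ratio 2/5).
Greedy total cost: 3 + 3 + 5 = 11.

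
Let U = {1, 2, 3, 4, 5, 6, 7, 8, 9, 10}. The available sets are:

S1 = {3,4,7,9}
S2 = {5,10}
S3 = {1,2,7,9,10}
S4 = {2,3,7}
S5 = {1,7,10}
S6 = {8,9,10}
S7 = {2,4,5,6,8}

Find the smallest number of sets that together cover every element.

S1, S3, S7 together cover {1, 2, 3, 4, 5, 6, 7, 8, 9, 10} — every element.
No 2 of the 7 sets cover everything (all 21 pairs fall short), so 3 is minimum.

3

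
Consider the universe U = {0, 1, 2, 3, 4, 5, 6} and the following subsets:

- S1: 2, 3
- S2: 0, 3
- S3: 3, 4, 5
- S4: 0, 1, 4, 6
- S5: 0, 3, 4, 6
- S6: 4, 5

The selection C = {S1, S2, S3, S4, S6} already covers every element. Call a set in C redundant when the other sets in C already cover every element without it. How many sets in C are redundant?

3

Drop S1: 2 uncovered — not redundant.
Drop S2: the rest still cover every element — redundant.
Drop S3: the rest still cover every element — redundant.
Drop S4: 1, 6 uncovered — not redundant.
Drop S6: the rest still cover every element — redundant.
3 redundant: S2, S3, S6.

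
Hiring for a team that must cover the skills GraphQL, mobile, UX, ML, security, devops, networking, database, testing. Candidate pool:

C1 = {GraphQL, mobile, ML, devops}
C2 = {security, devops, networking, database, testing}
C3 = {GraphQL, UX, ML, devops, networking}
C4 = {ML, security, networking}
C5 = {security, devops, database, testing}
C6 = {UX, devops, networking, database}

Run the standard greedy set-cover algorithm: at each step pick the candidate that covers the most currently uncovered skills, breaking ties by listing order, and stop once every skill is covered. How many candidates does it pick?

Pick 1: C2 covers 5 new skills (security, devops, networking, database, testing).
Pick 2: C1 covers 3 new skills (GraphQL, mobile, ML).
Pick 3: C3 covers 1 new skills (UX).
Greedy uses 3 candidates.

3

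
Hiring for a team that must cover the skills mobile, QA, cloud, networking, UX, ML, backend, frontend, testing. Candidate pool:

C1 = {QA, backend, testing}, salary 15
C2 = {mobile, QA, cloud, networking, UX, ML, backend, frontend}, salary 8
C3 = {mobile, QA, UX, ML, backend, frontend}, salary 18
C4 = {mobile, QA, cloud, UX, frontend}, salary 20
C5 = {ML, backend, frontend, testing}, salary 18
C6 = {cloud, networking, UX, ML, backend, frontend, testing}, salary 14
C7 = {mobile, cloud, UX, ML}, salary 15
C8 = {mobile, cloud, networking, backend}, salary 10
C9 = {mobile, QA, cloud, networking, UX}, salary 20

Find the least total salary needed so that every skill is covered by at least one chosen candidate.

C2, C6 cover every skill at salary 8 + 14 = 22.
Any cover uses at least 2 candidates; among all covering selections none totals below 22.

22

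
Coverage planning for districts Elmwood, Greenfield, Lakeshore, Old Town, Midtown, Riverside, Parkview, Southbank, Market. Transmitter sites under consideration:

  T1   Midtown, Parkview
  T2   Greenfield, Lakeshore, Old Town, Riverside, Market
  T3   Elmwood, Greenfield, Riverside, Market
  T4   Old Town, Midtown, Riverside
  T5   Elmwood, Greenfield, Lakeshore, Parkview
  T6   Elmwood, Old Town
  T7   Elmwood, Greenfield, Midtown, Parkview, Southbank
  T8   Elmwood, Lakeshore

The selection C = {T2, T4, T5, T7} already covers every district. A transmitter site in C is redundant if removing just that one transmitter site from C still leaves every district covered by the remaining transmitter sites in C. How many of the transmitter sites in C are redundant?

Drop T2: Market uncovered — not redundant.
Drop T4: the rest still cover every district — redundant.
Drop T5: the rest still cover every district — redundant.
Drop T7: Southbank uncovered — not redundant.
2 redundant: T4, T5.

2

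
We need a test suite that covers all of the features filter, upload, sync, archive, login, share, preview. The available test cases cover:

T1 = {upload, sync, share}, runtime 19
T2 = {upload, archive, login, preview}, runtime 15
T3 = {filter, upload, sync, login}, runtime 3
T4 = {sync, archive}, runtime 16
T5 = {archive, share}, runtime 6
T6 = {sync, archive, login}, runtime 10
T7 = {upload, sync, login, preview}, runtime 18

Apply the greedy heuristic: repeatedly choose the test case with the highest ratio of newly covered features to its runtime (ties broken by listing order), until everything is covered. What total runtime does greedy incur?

24

Pick 1: T3 adds 4 new (filter, upload, sync, login) at runtime 3 (ratio 4/3).
Pick 2: T5 adds 2 new (archive, share) at runtime 6 (ratio 2/6).
Pick 3: T2 adds 1 new (preview) at runtime 15 (ratio 1/15).
Greedy total runtime: 3 + 6 + 15 = 24.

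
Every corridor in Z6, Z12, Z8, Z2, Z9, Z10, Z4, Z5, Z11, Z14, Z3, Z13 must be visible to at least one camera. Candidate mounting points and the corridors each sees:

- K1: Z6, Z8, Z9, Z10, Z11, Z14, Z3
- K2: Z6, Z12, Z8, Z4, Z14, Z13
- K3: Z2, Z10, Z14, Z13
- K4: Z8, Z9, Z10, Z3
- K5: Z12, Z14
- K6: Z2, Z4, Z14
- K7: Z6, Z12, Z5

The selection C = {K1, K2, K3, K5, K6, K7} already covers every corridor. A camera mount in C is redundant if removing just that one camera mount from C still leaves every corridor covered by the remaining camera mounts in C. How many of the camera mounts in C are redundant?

4

Drop K1: Z9, Z11, Z3 uncovered — not redundant.
Drop K2: the rest still cover every corridor — redundant.
Drop K3: the rest still cover every corridor — redundant.
Drop K5: the rest still cover every corridor — redundant.
Drop K6: the rest still cover every corridor — redundant.
Drop K7: Z5 uncovered — not redundant.
4 redundant: K2, K3, K5, K6.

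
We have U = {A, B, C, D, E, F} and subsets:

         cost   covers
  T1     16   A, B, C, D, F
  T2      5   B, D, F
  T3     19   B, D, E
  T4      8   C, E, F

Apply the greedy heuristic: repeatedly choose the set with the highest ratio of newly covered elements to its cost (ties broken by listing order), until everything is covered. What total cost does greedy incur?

29

Pick 1: T2 adds 3 new (B, D, F) at cost 5 (ratio 3/5).
Pick 2: T4 adds 2 new (C, E) at cost 8 (ratio 2/8).
Pick 3: T1 adds 1 new (A) at cost 16 (ratio 1/16).
Greedy total cost: 5 + 8 + 16 = 29. (The true optimum is 24, so greedy overshoots here.)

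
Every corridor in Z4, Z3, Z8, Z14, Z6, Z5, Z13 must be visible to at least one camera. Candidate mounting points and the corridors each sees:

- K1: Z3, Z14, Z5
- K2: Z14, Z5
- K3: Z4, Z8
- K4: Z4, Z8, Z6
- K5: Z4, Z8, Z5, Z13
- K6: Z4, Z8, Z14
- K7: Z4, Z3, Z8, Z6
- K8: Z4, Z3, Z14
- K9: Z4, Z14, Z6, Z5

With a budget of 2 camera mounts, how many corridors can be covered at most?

Choosing K1, K4 covers {Z4, Z3, Z8, Z14, Z6, Z5} — 6 corridors.
No choice of 2 camera mounts does better; here Z13 is left uncovered.

6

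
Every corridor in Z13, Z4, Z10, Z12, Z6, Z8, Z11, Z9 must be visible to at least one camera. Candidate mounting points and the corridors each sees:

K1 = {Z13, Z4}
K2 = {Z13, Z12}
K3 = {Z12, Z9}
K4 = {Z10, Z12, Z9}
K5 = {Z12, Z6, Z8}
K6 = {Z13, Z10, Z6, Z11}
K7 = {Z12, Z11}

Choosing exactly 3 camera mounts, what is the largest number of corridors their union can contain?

Choosing K1, K3, K6 covers {Z13, Z4, Z10, Z12, Z6, Z11, Z9} — 7 corridors.
No choice of 3 camera mounts does better; here Z8 is left uncovered.

7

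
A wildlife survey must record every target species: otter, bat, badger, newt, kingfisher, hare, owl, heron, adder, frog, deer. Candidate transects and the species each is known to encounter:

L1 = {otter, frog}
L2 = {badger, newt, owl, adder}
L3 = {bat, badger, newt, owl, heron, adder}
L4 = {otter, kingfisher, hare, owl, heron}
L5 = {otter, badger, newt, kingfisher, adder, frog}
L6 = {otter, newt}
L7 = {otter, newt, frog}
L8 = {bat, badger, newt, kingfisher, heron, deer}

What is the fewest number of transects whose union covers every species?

L4, L5, L8 together cover {otter, bat, badger, newt, kingfisher, hare, owl, heron, adder, frog, deer} — every species.
No 2 of the 8 transects cover everything (all 28 pairs fall short), so 3 is minimum.
Greedy (largest uncovered first) would take L3, L4, L1, L8 — 4 transects — but 3 suffice.

3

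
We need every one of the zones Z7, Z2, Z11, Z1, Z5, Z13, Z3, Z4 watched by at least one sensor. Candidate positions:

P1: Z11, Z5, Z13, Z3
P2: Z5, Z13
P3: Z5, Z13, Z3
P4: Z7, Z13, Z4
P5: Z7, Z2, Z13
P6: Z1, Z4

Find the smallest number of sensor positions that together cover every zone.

3

P1, P5, P6 together cover {Z7, Z2, Z11, Z1, Z5, Z13, Z3, Z4} — every zone.
No 2 of the 6 sensor positions cover everything (all 15 pairs fall short), so 3 is minimum.
Greedy (largest uncovered first) would take P1, P4, P5, P6 — 4 sensor positions — but 3 suffice.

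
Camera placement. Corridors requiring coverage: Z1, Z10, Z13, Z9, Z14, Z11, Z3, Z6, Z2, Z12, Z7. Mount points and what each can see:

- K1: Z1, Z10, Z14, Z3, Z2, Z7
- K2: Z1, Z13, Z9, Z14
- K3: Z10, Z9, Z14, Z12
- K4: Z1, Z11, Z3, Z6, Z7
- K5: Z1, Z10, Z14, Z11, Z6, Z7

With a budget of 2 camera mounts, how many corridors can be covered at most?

9

Choosing K3, K4 covers {Z1, Z10, Z9, Z14, Z11, Z3, Z6, Z12, Z7} — 9 corridors.
No choice of 2 camera mounts does better; here Z13, Z2 are left uncovered.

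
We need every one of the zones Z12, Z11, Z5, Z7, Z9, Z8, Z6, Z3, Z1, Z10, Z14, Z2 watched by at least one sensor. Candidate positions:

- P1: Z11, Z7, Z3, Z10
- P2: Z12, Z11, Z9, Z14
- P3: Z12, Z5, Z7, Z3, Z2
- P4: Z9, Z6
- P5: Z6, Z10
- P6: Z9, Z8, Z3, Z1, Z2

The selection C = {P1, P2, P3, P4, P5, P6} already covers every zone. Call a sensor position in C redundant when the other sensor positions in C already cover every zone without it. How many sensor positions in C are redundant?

Drop P1: the rest still cover every zone — redundant.
Drop P2: Z14 uncovered — not redundant.
Drop P3: Z5 uncovered — not redundant.
Drop P4: the rest still cover every zone — redundant.
Drop P5: the rest still cover every zone — redundant.
Drop P6: Z8, Z1 uncovered — not redundant.
3 redundant: P1, P4, P5.

3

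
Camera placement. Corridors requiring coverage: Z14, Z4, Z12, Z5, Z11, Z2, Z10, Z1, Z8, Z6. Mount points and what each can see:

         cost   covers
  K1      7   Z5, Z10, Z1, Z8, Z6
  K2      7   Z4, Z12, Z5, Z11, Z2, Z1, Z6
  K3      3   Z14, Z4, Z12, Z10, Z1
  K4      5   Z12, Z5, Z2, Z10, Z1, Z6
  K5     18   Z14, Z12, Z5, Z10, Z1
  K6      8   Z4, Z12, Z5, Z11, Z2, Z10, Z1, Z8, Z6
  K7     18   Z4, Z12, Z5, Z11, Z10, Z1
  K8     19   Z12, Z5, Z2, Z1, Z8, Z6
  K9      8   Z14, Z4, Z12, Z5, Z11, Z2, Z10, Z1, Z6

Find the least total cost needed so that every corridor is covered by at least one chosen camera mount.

11

K3, K6 cover every corridor at cost 3 + 8 = 11.
Any cover uses at least 2 camera mounts; among all covering selections none totals below 11.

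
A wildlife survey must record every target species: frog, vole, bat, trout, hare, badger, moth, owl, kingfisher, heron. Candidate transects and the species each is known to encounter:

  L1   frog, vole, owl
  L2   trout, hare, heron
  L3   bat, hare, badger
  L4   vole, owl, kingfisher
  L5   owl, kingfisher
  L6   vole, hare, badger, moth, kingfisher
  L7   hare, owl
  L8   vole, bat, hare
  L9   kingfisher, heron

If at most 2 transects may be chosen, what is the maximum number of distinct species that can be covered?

7

Choosing L1, L6 covers {frog, vole, hare, badger, moth, owl, kingfisher} — 7 species.
No choice of 2 transects does better; here bat, trout, heron are left uncovered.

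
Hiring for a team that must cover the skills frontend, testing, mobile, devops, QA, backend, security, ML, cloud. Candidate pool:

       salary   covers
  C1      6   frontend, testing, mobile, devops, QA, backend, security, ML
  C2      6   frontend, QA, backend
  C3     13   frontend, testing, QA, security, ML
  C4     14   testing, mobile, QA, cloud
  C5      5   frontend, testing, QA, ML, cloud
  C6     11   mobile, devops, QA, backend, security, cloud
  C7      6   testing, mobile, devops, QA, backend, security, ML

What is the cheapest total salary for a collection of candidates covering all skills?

C1, C5 cover every skill at salary 6 + 5 = 11.
Any cover uses at least 2 candidates; among all covering selections none totals below 11.

11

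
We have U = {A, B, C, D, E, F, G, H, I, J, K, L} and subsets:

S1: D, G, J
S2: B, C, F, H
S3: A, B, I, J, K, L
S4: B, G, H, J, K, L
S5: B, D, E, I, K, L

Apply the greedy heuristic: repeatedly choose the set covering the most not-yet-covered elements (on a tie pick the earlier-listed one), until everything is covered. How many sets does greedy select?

4

Pick 1: S3 covers 6 new elements (A, B, I, J, K, L).
Pick 2: S2 covers 3 new elements (C, F, H).
Pick 3: S1 covers 2 new elements (D, G).
Pick 4: S5 covers 1 new elements (E).
Greedy uses 4 sets.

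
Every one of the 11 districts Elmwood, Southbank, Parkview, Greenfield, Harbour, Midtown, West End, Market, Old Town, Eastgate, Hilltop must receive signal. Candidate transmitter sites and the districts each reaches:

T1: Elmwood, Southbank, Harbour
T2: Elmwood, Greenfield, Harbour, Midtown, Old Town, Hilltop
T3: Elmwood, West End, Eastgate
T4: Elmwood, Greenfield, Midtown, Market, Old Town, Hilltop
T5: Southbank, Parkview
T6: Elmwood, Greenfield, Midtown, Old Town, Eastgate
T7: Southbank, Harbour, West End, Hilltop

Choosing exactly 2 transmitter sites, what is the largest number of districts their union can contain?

Choosing T4, T7 covers {Elmwood, Southbank, Greenfield, Harbour, Midtown, West End, Market, Old Town, Hilltop} — 9 districts.
No choice of 2 transmitter sites does better; here Parkview, Eastgate are left uncovered.

9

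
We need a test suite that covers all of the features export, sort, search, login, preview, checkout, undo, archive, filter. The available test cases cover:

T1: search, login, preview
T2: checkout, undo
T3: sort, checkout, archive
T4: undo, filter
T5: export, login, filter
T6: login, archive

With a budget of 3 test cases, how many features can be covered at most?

Choosing T1, T3, T4 covers {sort, search, login, preview, checkout, undo, archive, filter} — 8 features.
No choice of 3 test cases does better; here export is left uncovered.

8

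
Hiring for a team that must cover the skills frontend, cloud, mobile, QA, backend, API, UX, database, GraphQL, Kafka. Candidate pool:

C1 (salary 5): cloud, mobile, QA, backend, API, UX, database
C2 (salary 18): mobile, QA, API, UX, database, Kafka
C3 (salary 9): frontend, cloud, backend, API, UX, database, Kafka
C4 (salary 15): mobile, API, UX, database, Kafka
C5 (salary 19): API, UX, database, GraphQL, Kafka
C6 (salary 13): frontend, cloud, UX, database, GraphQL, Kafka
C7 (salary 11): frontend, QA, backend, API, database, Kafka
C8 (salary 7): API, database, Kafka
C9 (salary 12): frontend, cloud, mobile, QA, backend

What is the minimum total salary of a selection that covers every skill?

18

C1, C6 cover every skill at salary 5 + 13 = 18.
Any cover uses at least 2 candidates; among all covering selections none totals below 18.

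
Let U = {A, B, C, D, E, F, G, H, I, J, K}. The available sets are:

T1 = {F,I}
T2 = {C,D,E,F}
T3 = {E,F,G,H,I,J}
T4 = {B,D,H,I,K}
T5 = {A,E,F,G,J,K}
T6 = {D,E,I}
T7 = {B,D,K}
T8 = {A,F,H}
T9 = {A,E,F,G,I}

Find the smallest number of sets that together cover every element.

3

T2, T4, T5 together cover {A, B, C, D, E, F, G, H, I, J, K} — every element.
No 2 of the 9 sets cover everything (all 36 pairs fall short), so 3 is minimum.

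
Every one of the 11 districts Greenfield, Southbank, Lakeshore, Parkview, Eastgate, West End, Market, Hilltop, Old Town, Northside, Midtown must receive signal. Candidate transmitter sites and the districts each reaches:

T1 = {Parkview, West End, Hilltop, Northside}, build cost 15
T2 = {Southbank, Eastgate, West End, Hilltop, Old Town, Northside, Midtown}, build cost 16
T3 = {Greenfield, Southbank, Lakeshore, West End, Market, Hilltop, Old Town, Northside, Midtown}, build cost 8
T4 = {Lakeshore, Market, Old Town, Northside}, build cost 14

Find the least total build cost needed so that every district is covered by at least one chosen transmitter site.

39

T1, T2, T3 cover every district at build cost 15 + 16 + 8 = 39.
Any cover uses at least 3 transmitter sites; among all covering selections none totals below 39.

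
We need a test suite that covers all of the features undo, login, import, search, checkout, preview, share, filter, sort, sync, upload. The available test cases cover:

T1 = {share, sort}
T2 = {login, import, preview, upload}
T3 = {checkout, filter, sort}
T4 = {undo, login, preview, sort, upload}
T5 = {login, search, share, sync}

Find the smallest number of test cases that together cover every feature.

4

T2, T3, T4, T5 together cover {undo, login, import, search, checkout, preview, share, filter, sort, sync, upload} — every feature.
No 3 of the 5 test cases cover everything (all 10 triples fall short), so 4 is minimum.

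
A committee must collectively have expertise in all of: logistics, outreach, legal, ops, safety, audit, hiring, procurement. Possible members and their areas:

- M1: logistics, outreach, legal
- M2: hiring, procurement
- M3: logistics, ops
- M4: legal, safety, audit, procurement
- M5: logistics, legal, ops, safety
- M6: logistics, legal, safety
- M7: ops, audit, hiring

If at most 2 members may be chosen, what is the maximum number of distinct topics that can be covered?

6

Choosing M1, M4 covers {logistics, outreach, legal, safety, audit, procurement} — 6 topics.
No choice of 2 members does better; here ops, hiring are left uncovered.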